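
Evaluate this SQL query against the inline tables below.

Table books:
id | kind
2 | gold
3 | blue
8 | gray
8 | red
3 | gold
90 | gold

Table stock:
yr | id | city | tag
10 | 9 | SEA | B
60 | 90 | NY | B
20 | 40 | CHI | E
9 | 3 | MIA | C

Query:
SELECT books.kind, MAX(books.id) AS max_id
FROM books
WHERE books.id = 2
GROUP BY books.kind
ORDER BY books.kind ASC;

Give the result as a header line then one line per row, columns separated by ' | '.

== RESULT ==
books.kind | max_id
gold | 2

Derivation:
After WHERE (1 rows):
books.id | books.kind
2 | gold
After GROUP BY (1 rows):
books.kind | max_id
gold | 2
After ORDER BY (1 rows):
books.kind | max_id
gold | 2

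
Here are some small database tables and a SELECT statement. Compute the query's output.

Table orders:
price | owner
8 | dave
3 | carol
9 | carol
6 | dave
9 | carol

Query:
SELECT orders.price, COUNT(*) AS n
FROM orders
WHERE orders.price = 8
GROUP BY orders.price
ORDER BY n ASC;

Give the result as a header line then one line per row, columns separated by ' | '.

After WHERE (1 rows):
orders.price | orders.owner
8 | dave
After GROUP BY (1 rows):
orders.price | n
8 | 1
After ORDER BY (1 rows):
orders.price | n
8 | 1

== RESULT ==
orders.price | n
8 | 1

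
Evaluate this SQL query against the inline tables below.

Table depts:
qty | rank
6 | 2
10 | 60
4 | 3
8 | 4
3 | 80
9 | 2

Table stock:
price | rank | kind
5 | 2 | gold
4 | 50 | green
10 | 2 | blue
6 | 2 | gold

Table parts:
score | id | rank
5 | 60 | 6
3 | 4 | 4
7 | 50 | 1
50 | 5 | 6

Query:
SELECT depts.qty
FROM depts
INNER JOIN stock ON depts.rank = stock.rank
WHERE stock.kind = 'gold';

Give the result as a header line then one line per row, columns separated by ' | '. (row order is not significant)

== RESULT ==
depts.qty
6
6
9
9

Derivation:
After JOIN stock (6 rows):
depts.qty | depts.rank | stock.price | stock.rank | stock.kind
6 | 2 | 5 | 2 | gold
6 | 2 | 10 | 2 | blue
6 | 2 | 6 | 2 | gold
9 | 2 | 5 | 2 | gold
9 | 2 | 10 | 2 | blue
9 | 2 | 6 | 2 | gold
After WHERE (4 rows):
depts.qty | depts.rank | stock.price | stock.rank | stock.kind
6 | 2 | 5 | 2 | gold
6 | 2 | 6 | 2 | gold
9 | 2 | 5 | 2 | gold
9 | 2 | 6 | 2 | gold
After SELECT (4 rows):
depts.qty
6
6
9
9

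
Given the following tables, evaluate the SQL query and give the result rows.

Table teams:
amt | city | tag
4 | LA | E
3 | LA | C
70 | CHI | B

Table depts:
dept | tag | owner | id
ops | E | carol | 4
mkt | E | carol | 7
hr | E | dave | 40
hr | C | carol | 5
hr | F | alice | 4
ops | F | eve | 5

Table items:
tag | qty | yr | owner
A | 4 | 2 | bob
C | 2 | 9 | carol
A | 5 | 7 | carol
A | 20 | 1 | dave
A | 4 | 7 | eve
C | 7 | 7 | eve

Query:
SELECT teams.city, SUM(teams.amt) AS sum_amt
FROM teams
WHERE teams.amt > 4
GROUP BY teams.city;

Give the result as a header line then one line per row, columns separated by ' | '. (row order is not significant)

After WHERE (1 rows):
teams.amt | teams.city | teams.tag
70 | CHI | B
After GROUP BY (1 rows):
teams.city | sum_amt
CHI | 70

== RESULT ==
teams.city | sum_amt
CHI | 70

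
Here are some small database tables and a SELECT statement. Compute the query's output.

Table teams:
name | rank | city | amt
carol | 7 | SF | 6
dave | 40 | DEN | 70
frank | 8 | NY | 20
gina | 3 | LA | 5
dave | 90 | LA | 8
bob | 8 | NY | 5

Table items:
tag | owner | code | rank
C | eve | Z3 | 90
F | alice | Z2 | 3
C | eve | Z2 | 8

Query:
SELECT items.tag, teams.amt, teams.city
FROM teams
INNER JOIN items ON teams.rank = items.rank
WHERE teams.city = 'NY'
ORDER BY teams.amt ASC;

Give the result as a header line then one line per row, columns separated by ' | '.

After JOIN items (4 rows):
teams.name | teams.rank | teams.city | teams.amt | items.tag | items.owner | items.code | items.rank
frank | 8 | NY | 20 | C | eve | Z2 | 8
gina | 3 | LA | 5 | F | alice | Z2 | 3
dave | 90 | LA | 8 | C | eve | Z3 | 90
bob | 8 | NY | 5 | C | eve | Z2 | 8
After WHERE (2 rows):
teams.name | teams.rank | teams.city | teams.amt | items.tag | items.owner | items.code | items.rank
frank | 8 | NY | 20 | C | eve | Z2 | 8
bob | 8 | NY | 5 | C | eve | Z2 | 8
After SELECT (2 rows):
items.tag | teams.amt | teams.city
C | 20 | NY
C | 5 | NY
After ORDER BY (2 rows):
items.tag | teams.amt | teams.city
C | 5 | NY
C | 20 | NY

== RESULT ==
items.tag | teams.amt | teams.city
C | 5 | NY
C | 20 | NY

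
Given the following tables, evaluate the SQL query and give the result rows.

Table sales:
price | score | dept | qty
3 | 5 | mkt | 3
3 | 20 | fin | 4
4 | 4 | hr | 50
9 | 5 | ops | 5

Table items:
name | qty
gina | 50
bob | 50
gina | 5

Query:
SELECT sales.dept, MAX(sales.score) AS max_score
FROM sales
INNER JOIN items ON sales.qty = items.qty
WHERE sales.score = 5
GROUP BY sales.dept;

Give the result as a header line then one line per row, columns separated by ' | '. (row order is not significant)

== RESULT ==
sales.dept | max_score
ops | 5

Derivation:
After JOIN items (3 rows):
sales.price | sales.score | sales.dept | sales.qty | items.name | items.qty
4 | 4 | hr | 50 | gina | 50
4 | 4 | hr | 50 | bob | 50
9 | 5 | ops | 5 | gina | 5
After WHERE (1 rows):
sales.price | sales.score | sales.dept | sales.qty | items.name | items.qty
9 | 5 | ops | 5 | gina | 5
After GROUP BY (1 rows):
sales.dept | max_score
ops | 5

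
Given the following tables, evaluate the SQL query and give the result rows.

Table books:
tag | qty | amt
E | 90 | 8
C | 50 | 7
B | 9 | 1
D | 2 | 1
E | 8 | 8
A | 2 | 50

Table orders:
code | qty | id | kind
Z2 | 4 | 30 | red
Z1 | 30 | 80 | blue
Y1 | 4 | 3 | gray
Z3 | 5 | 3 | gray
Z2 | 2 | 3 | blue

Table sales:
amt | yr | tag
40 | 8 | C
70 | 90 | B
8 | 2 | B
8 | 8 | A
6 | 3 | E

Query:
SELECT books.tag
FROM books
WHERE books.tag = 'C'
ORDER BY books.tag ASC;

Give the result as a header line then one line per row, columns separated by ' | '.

After WHERE (1 rows):
books.tag | books.qty | books.amt
C | 50 | 7
After SELECT (1 rows):
books.tag
C
After ORDER BY (1 rows):
books.tag
C

== RESULT ==
books.tag
C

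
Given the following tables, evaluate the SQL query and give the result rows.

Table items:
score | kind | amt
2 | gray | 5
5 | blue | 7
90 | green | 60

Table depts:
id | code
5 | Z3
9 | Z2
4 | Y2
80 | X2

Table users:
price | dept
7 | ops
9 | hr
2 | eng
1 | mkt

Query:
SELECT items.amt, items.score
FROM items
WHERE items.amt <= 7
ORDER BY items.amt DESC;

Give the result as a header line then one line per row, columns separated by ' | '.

== RESULT ==
items.amt | items.score
7 | 5
5 | 2

Derivation:
After WHERE (2 rows):
items.score | items.kind | items.amt
2 | gray | 5
5 | blue | 7
After SELECT (2 rows):
items.amt | items.score
5 | 2
7 | 5
After ORDER BY (2 rows):
items.amt | items.score
7 | 5
5 | 2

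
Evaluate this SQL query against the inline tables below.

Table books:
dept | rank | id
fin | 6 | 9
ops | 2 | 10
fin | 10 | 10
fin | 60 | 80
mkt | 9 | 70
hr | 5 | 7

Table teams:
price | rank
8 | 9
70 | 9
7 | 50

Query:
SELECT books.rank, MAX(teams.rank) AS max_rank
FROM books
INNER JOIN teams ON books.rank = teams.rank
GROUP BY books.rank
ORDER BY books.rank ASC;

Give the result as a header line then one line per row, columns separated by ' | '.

== RESULT ==
books.rank | max_rank
9 | 9

Derivation:
After JOIN teams (2 rows):
books.dept | books.rank | books.id | teams.price | teams.rank
mkt | 9 | 70 | 8 | 9
mkt | 9 | 70 | 70 | 9
After GROUP BY (1 rows):
books.rank | max_rank
9 | 9
After ORDER BY (1 rows):
books.rank | max_rank
9 | 9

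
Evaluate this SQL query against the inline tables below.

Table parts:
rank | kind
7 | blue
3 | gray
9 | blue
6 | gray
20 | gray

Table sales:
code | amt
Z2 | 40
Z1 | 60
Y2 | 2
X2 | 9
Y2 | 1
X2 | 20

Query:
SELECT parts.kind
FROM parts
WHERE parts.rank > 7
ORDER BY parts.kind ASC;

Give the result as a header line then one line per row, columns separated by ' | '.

== RESULT ==
parts.kind
blue
gray

Derivation:
After WHERE (2 rows):
parts.rank | parts.kind
9 | blue
20 | gray
After SELECT (2 rows):
parts.kind
blue
gray
After ORDER BY (2 rows):
parts.kind
blue
gray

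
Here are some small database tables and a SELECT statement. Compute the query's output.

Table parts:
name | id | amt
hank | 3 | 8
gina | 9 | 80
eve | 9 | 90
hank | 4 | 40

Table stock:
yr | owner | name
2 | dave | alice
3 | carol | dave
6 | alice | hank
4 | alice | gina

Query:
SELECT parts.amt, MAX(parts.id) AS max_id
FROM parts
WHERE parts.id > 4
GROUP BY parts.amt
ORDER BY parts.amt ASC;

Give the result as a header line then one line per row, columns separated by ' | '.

After WHERE (2 rows):
parts.name | parts.id | parts.amt
gina | 9 | 80
eve | 9 | 90
After GROUP BY (2 rows):
parts.amt | max_id
80 | 9
90 | 9
After ORDER BY (2 rows):
parts.amt | max_id
80 | 9
90 | 9

== RESULT ==
parts.amt | max_id
80 | 9
90 | 9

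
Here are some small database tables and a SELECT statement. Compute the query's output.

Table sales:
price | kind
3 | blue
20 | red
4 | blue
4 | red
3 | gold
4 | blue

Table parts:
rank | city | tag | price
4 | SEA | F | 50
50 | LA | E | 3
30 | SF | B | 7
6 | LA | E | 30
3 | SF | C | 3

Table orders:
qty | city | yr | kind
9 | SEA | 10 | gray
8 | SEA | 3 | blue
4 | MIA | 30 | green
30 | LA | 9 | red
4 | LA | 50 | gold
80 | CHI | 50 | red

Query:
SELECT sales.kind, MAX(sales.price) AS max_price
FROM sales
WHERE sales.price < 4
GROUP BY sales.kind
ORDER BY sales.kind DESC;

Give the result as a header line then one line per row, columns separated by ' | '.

After WHERE (2 rows):
sales.price | sales.kind
3 | blue
3 | gold
After GROUP BY (2 rows):
sales.kind | max_price
blue | 3
gold | 3
After ORDER BY (2 rows):
sales.kind | max_price
gold | 3
blue | 3

== RESULT ==
sales.kind | max_price
gold | 3
blue | 3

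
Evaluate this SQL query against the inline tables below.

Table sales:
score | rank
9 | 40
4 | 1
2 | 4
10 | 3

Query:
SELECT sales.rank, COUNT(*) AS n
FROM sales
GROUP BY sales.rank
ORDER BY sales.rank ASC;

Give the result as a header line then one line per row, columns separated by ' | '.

After GROUP BY (4 rows):
sales.rank | n
40 | 1
1 | 1
4 | 1
3 | 1
After ORDER BY (4 rows):
sales.rank | n
1 | 1
3 | 1
4 | 1
40 | 1

== RESULT ==
sales.rank | n
1 | 1
3 | 1
4 | 1
40 | 1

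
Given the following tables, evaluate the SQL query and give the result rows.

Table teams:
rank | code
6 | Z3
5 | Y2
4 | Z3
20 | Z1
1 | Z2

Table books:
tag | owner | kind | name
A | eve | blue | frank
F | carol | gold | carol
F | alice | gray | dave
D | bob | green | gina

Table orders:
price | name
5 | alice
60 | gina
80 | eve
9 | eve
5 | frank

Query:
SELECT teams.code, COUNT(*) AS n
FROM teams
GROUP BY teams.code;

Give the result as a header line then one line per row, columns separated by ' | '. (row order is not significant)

After GROUP BY (4 rows):
teams.code | n
Z3 | 2
Y2 | 1
Z1 | 1
Z2 | 1

== RESULT ==
teams.code | n
Z3 | 2
Y2 | 1
Z1 | 1
Z2 | 1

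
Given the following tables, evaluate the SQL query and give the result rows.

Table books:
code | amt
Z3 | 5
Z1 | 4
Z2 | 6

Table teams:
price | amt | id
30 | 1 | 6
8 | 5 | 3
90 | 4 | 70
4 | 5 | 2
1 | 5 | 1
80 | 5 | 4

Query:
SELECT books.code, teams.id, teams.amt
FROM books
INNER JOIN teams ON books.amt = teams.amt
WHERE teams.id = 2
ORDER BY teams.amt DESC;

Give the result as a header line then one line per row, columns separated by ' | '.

== RESULT ==
books.code | teams.id | teams.amt
Z3 | 2 | 5

Derivation:
After JOIN teams (5 rows):
books.code | books.amt | teams.price | teams.amt | teams.id
Z3 | 5 | 8 | 5 | 3
Z3 | 5 | 4 | 5 | 2
Z3 | 5 | 1 | 5 | 1
Z3 | 5 | 80 | 5 | 4
Z1 | 4 | 90 | 4 | 70
After WHERE (1 rows):
books.code | books.amt | teams.price | teams.amt | teams.id
Z3 | 5 | 4 | 5 | 2
After SELECT (1 rows):
books.code | teams.id | teams.amt
Z3 | 2 | 5
After ORDER BY (1 rows):
books.code | teams.id | teams.amt
Z3 | 2 | 5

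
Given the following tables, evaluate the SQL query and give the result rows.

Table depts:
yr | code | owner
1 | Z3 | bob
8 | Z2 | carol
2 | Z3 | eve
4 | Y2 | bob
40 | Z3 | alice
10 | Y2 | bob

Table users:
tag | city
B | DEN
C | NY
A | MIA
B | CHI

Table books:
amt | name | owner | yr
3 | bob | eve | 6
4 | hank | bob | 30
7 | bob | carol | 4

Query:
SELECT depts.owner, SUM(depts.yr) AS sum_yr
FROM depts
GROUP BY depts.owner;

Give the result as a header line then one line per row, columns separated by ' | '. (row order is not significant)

After GROUP BY (4 rows):
depts.owner | sum_yr
bob | 15
carol | 8
eve | 2
alice | 40

== RESULT ==
depts.owner | sum_yr
bob | 15
carol | 8
eve | 2
alice | 40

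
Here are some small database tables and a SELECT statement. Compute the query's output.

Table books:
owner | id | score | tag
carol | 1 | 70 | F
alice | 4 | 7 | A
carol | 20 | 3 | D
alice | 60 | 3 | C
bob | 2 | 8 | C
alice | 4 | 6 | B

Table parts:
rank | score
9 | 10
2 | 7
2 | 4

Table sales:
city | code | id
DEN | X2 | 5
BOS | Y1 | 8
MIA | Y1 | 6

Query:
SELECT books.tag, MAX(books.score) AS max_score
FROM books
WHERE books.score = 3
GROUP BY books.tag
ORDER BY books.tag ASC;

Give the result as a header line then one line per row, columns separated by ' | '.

== RESULT ==
books.tag | max_score
C | 3
D | 3

Derivation:
After WHERE (2 rows):
books.owner | books.id | books.score | books.tag
carol | 20 | 3 | D
alice | 60 | 3 | C
After GROUP BY (2 rows):
books.tag | max_score
D | 3
C | 3
After ORDER BY (2 rows):
books.tag | max_score
C | 3
D | 3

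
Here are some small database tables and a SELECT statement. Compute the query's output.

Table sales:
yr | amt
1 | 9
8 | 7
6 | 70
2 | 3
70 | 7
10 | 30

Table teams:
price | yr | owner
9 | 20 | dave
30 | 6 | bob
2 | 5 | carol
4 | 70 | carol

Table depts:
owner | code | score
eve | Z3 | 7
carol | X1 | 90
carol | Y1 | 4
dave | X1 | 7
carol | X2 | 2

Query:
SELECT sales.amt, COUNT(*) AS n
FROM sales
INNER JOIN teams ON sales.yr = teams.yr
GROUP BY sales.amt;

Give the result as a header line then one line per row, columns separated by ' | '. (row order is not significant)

After JOIN teams (2 rows):
sales.yr | sales.amt | teams.price | teams.yr | teams.owner
6 | 70 | 30 | 6 | bob
70 | 7 | 4 | 70 | carol
After GROUP BY (2 rows):
sales.amt | n
70 | 1
7 | 1

== RESULT ==
sales.amt | n
70 | 1
7 | 1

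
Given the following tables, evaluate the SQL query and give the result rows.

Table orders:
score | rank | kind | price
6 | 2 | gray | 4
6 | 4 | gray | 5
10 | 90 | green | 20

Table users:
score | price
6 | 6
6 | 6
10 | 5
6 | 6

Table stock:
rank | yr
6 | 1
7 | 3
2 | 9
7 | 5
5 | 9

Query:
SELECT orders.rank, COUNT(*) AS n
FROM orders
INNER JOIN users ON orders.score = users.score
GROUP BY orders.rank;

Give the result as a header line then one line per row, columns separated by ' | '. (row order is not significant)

== RESULT ==
orders.rank | n
2 | 3
4 | 3
90 | 1

Derivation:
After JOIN users (7 rows):
orders.score | orders.rank | orders.kind | orders.price | users.score | users.price
6 | 2 | gray | 4 | 6 | 6
6 | 2 | gray | 4 | 6 | 6
6 | 2 | gray | 4 | 6 | 6
6 | 4 | gray | 5 | 6 | 6
6 | 4 | gray | 5 | 6 | 6
6 | 4 | gray | 5 | 6 | 6
10 | 90 | green | 20 | 10 | 5
After GROUP BY (3 rows):
orders.rank | n
2 | 3
4 | 3
90 | 1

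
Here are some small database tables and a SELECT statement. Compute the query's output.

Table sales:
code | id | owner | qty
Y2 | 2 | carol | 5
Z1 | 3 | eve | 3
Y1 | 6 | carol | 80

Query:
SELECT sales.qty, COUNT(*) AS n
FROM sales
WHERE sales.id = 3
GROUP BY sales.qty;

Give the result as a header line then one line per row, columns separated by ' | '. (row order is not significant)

== RESULT ==
sales.qty | n
3 | 1

Derivation:
After WHERE (1 rows):
sales.code | sales.id | sales.owner | sales.qty
Z1 | 3 | eve | 3
After GROUP BY (1 rows):
sales.qty | n
3 | 1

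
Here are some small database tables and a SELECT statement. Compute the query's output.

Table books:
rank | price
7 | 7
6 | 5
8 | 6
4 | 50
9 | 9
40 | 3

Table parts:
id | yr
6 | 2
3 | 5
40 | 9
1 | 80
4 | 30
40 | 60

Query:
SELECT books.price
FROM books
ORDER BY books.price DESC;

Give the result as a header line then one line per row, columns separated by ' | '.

After SELECT (6 rows):
books.price
7
5
6
50
9
3
After ORDER BY (6 rows):
books.price
50
9
7
6
5
3

== RESULT ==
books.price
50
9
7
6
5
3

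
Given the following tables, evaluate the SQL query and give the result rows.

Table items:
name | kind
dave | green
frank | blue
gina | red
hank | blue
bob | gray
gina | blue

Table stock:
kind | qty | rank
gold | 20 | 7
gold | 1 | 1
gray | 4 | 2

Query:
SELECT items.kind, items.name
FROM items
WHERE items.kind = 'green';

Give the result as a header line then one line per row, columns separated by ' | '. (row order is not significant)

== RESULT ==
items.kind | items.name
green | dave

Derivation:
After WHERE (1 rows):
items.name | items.kind
dave | green
After SELECT (1 rows):
items.kind | items.name
green | dave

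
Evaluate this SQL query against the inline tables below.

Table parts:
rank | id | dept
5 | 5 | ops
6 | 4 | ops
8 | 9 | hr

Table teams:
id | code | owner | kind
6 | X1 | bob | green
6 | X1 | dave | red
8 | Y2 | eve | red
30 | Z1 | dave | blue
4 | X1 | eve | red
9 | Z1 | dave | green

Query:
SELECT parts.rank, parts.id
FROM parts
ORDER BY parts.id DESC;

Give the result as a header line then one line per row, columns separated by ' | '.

After SELECT (3 rows):
parts.rank | parts.id
5 | 5
6 | 4
8 | 9
After ORDER BY (3 rows):
parts.rank | parts.id
8 | 9
5 | 5
6 | 4

== RESULT ==
parts.rank | parts.id
8 | 9
5 | 5
6 | 4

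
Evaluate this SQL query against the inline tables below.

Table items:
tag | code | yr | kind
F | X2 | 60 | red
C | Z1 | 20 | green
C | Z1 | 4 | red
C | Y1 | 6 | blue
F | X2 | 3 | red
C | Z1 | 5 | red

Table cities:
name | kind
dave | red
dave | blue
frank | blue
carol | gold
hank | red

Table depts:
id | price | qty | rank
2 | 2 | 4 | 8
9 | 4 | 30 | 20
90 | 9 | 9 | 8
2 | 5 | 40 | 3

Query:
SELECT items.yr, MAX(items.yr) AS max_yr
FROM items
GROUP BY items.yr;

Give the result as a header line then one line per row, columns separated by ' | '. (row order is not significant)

== RESULT ==
items.yr | max_yr
60 | 60
20 | 20
4 | 4
6 | 6
3 | 3
5 | 5

Derivation:
After GROUP BY (6 rows):
items.yr | max_yr
60 | 60
20 | 20
4 | 4
6 | 6
3 | 3
5 | 5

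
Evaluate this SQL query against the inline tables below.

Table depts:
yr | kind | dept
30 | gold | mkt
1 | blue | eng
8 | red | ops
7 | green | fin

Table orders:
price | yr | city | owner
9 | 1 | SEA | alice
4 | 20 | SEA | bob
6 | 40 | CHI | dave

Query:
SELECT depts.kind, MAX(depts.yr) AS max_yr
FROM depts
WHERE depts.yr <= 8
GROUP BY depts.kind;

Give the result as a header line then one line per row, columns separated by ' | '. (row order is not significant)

After WHERE (3 rows):
depts.yr | depts.kind | depts.dept
1 | blue | eng
8 | red | ops
7 | green | fin
After GROUP BY (3 rows):
depts.kind | max_yr
blue | 1
red | 8
green | 7

== RESULT ==
depts.kind | max_yr
blue | 1
red | 8
green | 7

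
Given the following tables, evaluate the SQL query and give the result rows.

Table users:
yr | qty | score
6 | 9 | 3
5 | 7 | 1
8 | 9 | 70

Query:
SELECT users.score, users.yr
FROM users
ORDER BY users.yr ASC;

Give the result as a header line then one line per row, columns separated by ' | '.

After SELECT (3 rows):
users.score | users.yr
3 | 6
1 | 5
70 | 8
After ORDER BY (3 rows):
users.score | users.yr
1 | 5
3 | 6
70 | 8

== RESULT ==
users.score | users.yr
1 | 5
3 | 6
70 | 8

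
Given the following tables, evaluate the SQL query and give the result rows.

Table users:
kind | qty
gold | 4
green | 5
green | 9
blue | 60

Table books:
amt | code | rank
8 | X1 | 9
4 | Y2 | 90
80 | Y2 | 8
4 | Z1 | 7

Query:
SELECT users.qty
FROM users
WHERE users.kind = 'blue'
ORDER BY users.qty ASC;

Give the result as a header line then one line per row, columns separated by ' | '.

== RESULT ==
users.qty
60

Derivation:
After WHERE (1 rows):
users.kind | users.qty
blue | 60
After SELECT (1 rows):
users.qty
60
After ORDER BY (1 rows):
users.qty
60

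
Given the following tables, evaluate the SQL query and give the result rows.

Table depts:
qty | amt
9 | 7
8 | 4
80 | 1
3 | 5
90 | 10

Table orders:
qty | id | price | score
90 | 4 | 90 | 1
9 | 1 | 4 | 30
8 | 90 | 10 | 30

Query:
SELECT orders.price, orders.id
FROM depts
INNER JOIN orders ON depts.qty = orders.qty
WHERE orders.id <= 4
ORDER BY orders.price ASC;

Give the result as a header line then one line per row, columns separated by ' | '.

After JOIN orders (3 rows):
depts.qty | depts.amt | orders.qty | orders.id | orders.price | orders.score
9 | 7 | 9 | 1 | 4 | 30
8 | 4 | 8 | 90 | 10 | 30
90 | 10 | 90 | 4 | 90 | 1
After WHERE (2 rows):
depts.qty | depts.amt | orders.qty | orders.id | orders.price | orders.score
9 | 7 | 9 | 1 | 4 | 30
90 | 10 | 90 | 4 | 90 | 1
After SELECT (2 rows):
orders.price | orders.id
4 | 1
90 | 4
After ORDER BY (2 rows):
orders.price | orders.id
4 | 1
90 | 4

== RESULT ==
orders.price | orders.id
4 | 1
90 | 4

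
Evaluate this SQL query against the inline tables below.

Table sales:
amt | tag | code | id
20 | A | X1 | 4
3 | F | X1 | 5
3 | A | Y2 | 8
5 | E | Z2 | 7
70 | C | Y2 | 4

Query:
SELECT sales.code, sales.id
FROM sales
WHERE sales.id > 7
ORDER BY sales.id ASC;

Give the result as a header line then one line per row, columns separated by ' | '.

== RESULT ==
sales.code | sales.id
Y2 | 8

Derivation:
After WHERE (1 rows):
sales.amt | sales.tag | sales.code | sales.id
3 | A | Y2 | 8
After SELECT (1 rows):
sales.code | sales.id
Y2 | 8
After ORDER BY (1 rows):
sales.code | sales.id
Y2 | 8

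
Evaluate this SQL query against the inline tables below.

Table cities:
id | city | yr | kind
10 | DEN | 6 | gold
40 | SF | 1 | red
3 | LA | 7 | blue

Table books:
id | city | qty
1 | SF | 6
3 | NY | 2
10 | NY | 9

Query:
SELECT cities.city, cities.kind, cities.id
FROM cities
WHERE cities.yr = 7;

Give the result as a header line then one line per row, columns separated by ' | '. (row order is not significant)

After WHERE (1 rows):
cities.id | cities.city | cities.yr | cities.kind
3 | LA | 7 | blue
After SELECT (1 rows):
cities.city | cities.kind | cities.id
LA | blue | 3

== RESULT ==
cities.city | cities.kind | cities.id
LA | blue | 3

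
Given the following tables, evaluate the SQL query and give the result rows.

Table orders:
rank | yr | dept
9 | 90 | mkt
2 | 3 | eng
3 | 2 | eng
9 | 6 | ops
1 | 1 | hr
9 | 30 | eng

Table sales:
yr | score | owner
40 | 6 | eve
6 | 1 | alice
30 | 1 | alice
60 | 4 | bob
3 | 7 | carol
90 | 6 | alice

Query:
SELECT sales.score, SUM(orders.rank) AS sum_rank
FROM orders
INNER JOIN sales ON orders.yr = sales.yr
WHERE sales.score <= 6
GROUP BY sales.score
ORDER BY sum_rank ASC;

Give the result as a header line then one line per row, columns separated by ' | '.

== RESULT ==
sales.score | sum_rank
6 | 9
1 | 18

Derivation:
After JOIN sales (4 rows):
orders.rank | orders.yr | orders.dept | sales.yr | sales.score | sales.owner
9 | 90 | mkt | 90 | 6 | alice
2 | 3 | eng | 3 | 7 | carol
9 | 6 | ops | 6 | 1 | alice
9 | 30 | eng | 30 | 1 | alice
After WHERE (3 rows):
orders.rank | orders.yr | orders.dept | sales.yr | sales.score | sales.owner
9 | 90 | mkt | 90 | 6 | alice
9 | 6 | ops | 6 | 1 | alice
9 | 30 | eng | 30 | 1 | alice
After GROUP BY (2 rows):
sales.score | sum_rank
6 | 9
1 | 18
After ORDER BY (2 rows):
sales.score | sum_rank
6 | 9
1 | 18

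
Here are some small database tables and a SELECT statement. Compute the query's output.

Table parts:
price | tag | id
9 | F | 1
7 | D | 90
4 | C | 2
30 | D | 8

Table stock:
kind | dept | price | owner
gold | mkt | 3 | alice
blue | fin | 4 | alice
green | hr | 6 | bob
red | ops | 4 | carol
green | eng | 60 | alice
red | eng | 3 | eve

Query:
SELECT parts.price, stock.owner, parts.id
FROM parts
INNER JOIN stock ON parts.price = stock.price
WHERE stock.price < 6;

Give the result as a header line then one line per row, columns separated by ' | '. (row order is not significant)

After JOIN stock (2 rows):
parts.price | parts.tag | parts.id | stock.kind | stock.dept | stock.price | stock.owner
4 | C | 2 | blue | fin | 4 | alice
4 | C | 2 | red | ops | 4 | carol
After WHERE (2 rows):
parts.price | parts.tag | parts.id | stock.kind | stock.dept | stock.price | stock.owner
4 | C | 2 | blue | fin | 4 | alice
4 | C | 2 | red | ops | 4 | carol
After SELECT (2 rows):
parts.price | stock.owner | parts.id
4 | alice | 2
4 | carol | 2

== RESULT ==
parts.price | stock.owner | parts.id
4 | alice | 2
4 | carol | 2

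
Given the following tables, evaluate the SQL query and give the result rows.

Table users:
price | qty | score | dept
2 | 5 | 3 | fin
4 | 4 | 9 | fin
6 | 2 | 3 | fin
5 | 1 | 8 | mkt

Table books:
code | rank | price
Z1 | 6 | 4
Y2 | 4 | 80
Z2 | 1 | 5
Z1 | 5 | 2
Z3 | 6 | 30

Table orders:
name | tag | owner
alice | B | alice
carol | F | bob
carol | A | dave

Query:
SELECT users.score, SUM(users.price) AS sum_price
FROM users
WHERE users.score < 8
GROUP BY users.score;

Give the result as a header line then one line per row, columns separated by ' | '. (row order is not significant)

After WHERE (2 rows):
users.price | users.qty | users.score | users.dept
2 | 5 | 3 | fin
6 | 2 | 3 | fin
After GROUP BY (1 rows):
users.score | sum_price
3 | 8

== RESULT ==
users.score | sum_price
3 | 8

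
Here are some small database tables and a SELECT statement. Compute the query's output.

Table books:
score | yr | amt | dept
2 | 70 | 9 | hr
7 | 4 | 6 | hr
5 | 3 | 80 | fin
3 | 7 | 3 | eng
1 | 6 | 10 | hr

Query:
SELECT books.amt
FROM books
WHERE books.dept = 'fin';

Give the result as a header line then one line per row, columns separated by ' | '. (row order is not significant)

After WHERE (1 rows):
books.score | books.yr | books.amt | books.dept
5 | 3 | 80 | fin
After SELECT (1 rows):
books.amt
80

== RESULT ==
books.amt
80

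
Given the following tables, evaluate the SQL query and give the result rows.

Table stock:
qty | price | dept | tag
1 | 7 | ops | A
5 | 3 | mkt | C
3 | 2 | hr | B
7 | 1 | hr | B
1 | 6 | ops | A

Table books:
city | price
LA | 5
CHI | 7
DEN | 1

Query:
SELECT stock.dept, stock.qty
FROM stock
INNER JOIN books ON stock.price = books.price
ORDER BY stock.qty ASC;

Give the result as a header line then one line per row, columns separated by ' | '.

After JOIN books (2 rows):
stock.qty | stock.price | stock.dept | stock.tag | books.city | books.price
1 | 7 | ops | A | CHI | 7
7 | 1 | hr | B | DEN | 1
After SELECT (2 rows):
stock.dept | stock.qty
ops | 1
hr | 7
After ORDER BY (2 rows):
stock.dept | stock.qty
ops | 1
hr | 7

== RESULT ==
stock.dept | stock.qty
ops | 1
hr | 7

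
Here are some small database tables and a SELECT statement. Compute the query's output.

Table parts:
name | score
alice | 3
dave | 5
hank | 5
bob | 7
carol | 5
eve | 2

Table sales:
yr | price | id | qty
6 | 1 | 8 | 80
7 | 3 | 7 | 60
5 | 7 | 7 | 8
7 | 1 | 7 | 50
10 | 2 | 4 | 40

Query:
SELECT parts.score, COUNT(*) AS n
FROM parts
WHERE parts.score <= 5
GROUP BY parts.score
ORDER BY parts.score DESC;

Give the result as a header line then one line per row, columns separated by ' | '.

== RESULT ==
parts.score | n
5 | 3
3 | 1
2 | 1

Derivation:
After WHERE (5 rows):
parts.name | parts.score
alice | 3
dave | 5
hank | 5
carol | 5
eve | 2
After GROUP BY (3 rows):
parts.score | n
3 | 1
5 | 3
2 | 1
After ORDER BY (3 rows):
parts.score | n
5 | 3
3 | 1
2 | 1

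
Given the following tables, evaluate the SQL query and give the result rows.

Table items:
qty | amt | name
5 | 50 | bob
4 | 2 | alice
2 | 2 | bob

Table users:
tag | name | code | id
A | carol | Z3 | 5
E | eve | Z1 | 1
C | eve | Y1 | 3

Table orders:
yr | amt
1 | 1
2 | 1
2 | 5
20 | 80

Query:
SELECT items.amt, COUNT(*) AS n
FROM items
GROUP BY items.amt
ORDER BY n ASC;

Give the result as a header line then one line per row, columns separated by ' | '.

After GROUP BY (2 rows):
items.amt | n
50 | 1
2 | 2
After ORDER BY (2 rows):
items.amt | n
50 | 1
2 | 2

== RESULT ==
items.amt | n
50 | 1
2 | 2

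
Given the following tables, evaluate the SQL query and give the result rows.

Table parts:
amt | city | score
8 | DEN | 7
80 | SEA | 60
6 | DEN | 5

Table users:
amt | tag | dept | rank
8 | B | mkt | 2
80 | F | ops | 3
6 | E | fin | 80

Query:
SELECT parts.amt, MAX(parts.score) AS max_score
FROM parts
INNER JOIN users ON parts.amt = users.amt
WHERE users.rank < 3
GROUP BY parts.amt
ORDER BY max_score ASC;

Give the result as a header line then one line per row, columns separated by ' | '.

== RESULT ==
parts.amt | max_score
8 | 7

Derivation:
After JOIN users (3 rows):
parts.amt | parts.city | parts.score | users.amt | users.tag | users.dept | users.rank
8 | DEN | 7 | 8 | B | mkt | 2
80 | SEA | 60 | 80 | F | ops | 3
6 | DEN | 5 | 6 | E | fin | 80
After WHERE (1 rows):
parts.amt | parts.city | parts.score | users.amt | users.tag | users.dept | users.rank
8 | DEN | 7 | 8 | B | mkt | 2
After GROUP BY (1 rows):
parts.amt | max_score
8 | 7
After ORDER BY (1 rows):
parts.amt | max_score
8 | 7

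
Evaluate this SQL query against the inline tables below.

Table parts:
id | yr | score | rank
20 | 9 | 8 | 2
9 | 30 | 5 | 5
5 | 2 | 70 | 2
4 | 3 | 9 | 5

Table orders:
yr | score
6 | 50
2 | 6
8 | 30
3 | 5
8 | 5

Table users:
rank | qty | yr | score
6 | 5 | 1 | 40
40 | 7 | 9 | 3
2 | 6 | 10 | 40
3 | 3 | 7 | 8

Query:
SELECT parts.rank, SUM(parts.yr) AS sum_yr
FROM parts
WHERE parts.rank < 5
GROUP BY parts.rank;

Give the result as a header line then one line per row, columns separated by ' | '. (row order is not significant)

== RESULT ==
parts.rank | sum_yr
2 | 11

Derivation:
After WHERE (2 rows):
parts.id | parts.yr | parts.score | parts.rank
20 | 9 | 8 | 2
5 | 2 | 70 | 2
After GROUP BY (1 rows):
parts.rank | sum_yr
2 | 11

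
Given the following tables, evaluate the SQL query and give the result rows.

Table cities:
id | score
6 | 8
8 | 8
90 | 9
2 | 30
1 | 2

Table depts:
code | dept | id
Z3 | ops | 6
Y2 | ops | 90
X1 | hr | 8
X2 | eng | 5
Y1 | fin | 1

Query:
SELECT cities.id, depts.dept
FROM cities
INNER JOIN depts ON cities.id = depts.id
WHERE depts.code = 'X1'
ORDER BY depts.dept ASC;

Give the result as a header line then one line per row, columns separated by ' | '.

== RESULT ==
cities.id | depts.dept
8 | hr

Derivation:
After JOIN depts (4 rows):
cities.id | cities.score | depts.code | depts.dept | depts.id
6 | 8 | Z3 | ops | 6
8 | 8 | X1 | hr | 8
90 | 9 | Y2 | ops | 90
1 | 2 | Y1 | fin | 1
After WHERE (1 rows):
cities.id | cities.score | depts.code | depts.dept | depts.id
8 | 8 | X1 | hr | 8
After SELECT (1 rows):
cities.id | depts.dept
8 | hr
After ORDER BY (1 rows):
cities.id | depts.dept
8 | hr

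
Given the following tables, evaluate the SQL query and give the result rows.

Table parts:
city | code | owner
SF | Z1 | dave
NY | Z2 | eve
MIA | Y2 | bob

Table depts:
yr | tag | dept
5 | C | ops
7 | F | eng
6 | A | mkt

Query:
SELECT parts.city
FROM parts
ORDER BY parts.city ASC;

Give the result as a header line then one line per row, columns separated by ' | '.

== RESULT ==
parts.city
MIA
NY
SF

Derivation:
After SELECT (3 rows):
parts.city
SF
NY
MIA
After ORDER BY (3 rows):
parts.city
MIA
NY
SF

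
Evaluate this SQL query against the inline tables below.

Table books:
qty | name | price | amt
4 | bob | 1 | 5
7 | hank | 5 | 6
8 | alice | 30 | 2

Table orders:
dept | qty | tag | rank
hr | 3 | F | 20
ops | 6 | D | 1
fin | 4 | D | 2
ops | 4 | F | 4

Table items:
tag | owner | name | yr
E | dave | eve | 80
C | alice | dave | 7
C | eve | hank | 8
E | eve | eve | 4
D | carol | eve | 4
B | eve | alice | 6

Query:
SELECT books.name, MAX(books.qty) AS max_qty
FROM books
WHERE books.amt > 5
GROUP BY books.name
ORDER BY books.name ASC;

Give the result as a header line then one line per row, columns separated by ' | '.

== RESULT ==
books.name | max_qty
hank | 7

Derivation:
After WHERE (1 rows):
books.qty | books.name | books.price | books.amt
7 | hank | 5 | 6
After GROUP BY (1 rows):
books.name | max_qty
hank | 7
After ORDER BY (1 rows):
books.name | max_qty
hank | 7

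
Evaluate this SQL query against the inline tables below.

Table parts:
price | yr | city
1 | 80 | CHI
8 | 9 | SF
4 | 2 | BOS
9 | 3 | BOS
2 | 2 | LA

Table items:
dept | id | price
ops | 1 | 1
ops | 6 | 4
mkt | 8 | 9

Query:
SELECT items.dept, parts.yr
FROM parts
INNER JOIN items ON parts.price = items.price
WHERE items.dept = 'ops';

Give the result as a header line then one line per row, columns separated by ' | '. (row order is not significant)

After JOIN items (3 rows):
parts.price | parts.yr | parts.city | items.dept | items.id | items.price
1 | 80 | CHI | ops | 1 | 1
4 | 2 | BOS | ops | 6 | 4
9 | 3 | BOS | mkt | 8 | 9
After WHERE (2 rows):
parts.price | parts.yr | parts.city | items.dept | items.id | items.price
1 | 80 | CHI | ops | 1 | 1
4 | 2 | BOS | ops | 6 | 4
After SELECT (2 rows):
items.dept | parts.yr
ops | 80
ops | 2

== RESULT ==
items.dept | parts.yr
ops | 80
ops | 2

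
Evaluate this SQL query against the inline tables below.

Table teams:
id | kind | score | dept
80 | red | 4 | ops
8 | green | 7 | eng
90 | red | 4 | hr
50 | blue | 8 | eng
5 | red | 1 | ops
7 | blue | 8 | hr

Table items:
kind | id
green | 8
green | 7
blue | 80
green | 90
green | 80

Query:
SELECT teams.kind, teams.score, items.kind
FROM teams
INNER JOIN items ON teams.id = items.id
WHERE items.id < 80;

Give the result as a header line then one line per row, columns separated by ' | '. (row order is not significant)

== RESULT ==
teams.kind | teams.score | items.kind
green | 7 | green
blue | 8 | green

Derivation:
After JOIN items (5 rows):
teams.id | teams.kind | teams.score | teams.dept | items.kind | items.id
80 | red | 4 | ops | blue | 80
80 | red | 4 | ops | green | 80
8 | green | 7 | eng | green | 8
90 | red | 4 | hr | green | 90
7 | blue | 8 | hr | green | 7
After WHERE (2 rows):
teams.id | teams.kind | teams.score | teams.dept | items.kind | items.id
8 | green | 7 | eng | green | 8
7 | blue | 8 | hr | green | 7
After SELECT (2 rows):
teams.kind | teams.score | items.kind
green | 7 | green
blue | 8 | green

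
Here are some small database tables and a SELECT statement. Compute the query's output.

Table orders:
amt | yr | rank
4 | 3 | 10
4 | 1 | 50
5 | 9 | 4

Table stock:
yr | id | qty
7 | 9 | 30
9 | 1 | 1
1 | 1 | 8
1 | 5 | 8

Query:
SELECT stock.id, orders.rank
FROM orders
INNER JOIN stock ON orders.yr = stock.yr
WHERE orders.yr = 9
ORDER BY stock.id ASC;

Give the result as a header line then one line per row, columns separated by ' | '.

== RESULT ==
stock.id | orders.rank
1 | 4

Derivation:
After JOIN stock (3 rows):
orders.amt | orders.yr | orders.rank | stock.yr | stock.id | stock.qty
4 | 1 | 50 | 1 | 1 | 8
4 | 1 | 50 | 1 | 5 | 8
5 | 9 | 4 | 9 | 1 | 1
After WHERE (1 rows):
orders.amt | orders.yr | orders.rank | stock.yr | stock.id | stock.qty
5 | 9 | 4 | 9 | 1 | 1
After SELECT (1 rows):
stock.id | orders.rank
1 | 4
After ORDER BY (1 rows):
stock.id | orders.rank
1 | 4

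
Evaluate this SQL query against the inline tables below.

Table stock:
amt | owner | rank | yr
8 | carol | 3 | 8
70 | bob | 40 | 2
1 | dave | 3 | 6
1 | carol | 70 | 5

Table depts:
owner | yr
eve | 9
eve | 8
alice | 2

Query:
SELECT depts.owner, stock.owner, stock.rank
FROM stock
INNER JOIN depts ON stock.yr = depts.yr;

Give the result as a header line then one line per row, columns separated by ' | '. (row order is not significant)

== RESULT ==
depts.owner | stock.owner | stock.rank
eve | carol | 3
alice | bob | 40

Derivation:
After JOIN depts (2 rows):
stock.amt | stock.owner | stock.rank | stock.yr | depts.owner | depts.yr
8 | carol | 3 | 8 | eve | 8
70 | bob | 40 | 2 | alice | 2
After SELECT (2 rows):
depts.owner | stock.owner | stock.rank
eve | carol | 3
alice | bob | 40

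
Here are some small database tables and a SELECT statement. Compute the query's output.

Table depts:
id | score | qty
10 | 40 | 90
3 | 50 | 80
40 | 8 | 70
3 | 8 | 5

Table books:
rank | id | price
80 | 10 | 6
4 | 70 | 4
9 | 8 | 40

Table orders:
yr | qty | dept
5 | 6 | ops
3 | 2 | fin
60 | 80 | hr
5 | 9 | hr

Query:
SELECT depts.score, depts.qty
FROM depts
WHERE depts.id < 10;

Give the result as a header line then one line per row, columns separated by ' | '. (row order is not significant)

After WHERE (2 rows):
depts.id | depts.score | depts.qty
3 | 50 | 80
3 | 8 | 5
After SELECT (2 rows):
depts.score | depts.qty
50 | 80
8 | 5

== RESULT ==
depts.score | depts.qty
50 | 80
8 | 5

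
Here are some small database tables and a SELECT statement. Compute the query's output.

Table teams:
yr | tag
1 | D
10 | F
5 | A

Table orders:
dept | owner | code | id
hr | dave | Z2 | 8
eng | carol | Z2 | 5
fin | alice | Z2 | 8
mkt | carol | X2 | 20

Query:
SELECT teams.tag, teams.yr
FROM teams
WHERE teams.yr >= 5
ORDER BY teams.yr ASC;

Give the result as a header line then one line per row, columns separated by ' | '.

== RESULT ==
teams.tag | teams.yr
A | 5
F | 10

Derivation:
After WHERE (2 rows):
teams.yr | teams.tag
10 | F
5 | A
After SELECT (2 rows):
teams.tag | teams.yr
F | 10
A | 5
After ORDER BY (2 rows):
teams.tag | teams.yr
A | 5
F | 10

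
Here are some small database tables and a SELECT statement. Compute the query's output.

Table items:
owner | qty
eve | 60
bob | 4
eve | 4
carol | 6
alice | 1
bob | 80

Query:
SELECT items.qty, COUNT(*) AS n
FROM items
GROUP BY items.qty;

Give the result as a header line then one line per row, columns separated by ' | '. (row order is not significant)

After GROUP BY (5 rows):
items.qty | n
60 | 1
4 | 2
6 | 1
1 | 1
80 | 1

== RESULT ==
items.qty | n
60 | 1
4 | 2
6 | 1
1 | 1
80 | 1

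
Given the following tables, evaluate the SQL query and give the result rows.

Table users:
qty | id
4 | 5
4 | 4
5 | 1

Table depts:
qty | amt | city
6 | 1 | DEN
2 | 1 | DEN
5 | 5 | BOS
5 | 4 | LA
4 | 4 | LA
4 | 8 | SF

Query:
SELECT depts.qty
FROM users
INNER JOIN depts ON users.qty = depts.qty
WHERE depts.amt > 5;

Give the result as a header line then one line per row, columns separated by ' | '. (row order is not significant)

After JOIN depts (6 rows):
users.qty | users.id | depts.qty | depts.amt | depts.city
4 | 5 | 4 | 4 | LA
4 | 5 | 4 | 8 | SF
4 | 4 | 4 | 4 | LA
4 | 4 | 4 | 8 | SF
5 | 1 | 5 | 5 | BOS
5 | 1 | 5 | 4 | LA
After WHERE (2 rows):
users.qty | users.id | depts.qty | depts.amt | depts.city
4 | 5 | 4 | 8 | SF
4 | 4 | 4 | 8 | SF
After SELECT (2 rows):
depts.qty
4
4

== RESULT ==
depts.qty
4
4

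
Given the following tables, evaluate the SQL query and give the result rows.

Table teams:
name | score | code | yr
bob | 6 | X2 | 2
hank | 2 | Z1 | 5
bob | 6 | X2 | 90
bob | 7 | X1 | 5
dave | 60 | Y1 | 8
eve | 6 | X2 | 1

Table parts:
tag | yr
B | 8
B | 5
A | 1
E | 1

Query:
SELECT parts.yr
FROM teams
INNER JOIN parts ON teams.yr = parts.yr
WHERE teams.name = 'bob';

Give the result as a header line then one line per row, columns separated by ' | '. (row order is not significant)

After JOIN parts (5 rows):
teams.name | teams.score | teams.code | teams.yr | parts.tag | parts.yr
hank | 2 | Z1 | 5 | B | 5
bob | 7 | X1 | 5 | B | 5
dave | 60 | Y1 | 8 | B | 8
eve | 6 | X2 | 1 | A | 1
eve | 6 | X2 | 1 | E | 1
After WHERE (1 rows):
teams.name | teams.score | teams.code | teams.yr | parts.tag | parts.yr
bob | 7 | X1 | 5 | B | 5
After SELECT (1 rows):
parts.yr
5

== RESULT ==
parts.yr
5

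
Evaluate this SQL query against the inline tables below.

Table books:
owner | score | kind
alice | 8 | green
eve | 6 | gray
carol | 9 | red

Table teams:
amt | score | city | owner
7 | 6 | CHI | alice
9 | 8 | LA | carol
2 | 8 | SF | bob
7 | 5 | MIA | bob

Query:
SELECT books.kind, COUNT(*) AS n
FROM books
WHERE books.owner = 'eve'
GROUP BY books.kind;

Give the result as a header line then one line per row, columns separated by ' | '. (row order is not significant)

After WHERE (1 rows):
books.owner | books.score | books.kind
eve | 6 | gray
After GROUP BY (1 rows):
books.kind | n
gray | 1

== RESULT ==
books.kind | n
gray | 1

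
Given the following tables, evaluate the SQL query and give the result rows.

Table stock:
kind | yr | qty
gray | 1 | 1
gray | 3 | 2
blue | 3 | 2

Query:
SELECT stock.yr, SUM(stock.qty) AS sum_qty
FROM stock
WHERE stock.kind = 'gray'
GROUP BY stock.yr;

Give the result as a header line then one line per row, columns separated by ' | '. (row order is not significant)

After WHERE (2 rows):
stock.kind | stock.yr | stock.qty
gray | 1 | 1
gray | 3 | 2
After GROUP BY (2 rows):
stock.yr | sum_qty
1 | 1
3 | 2

== RESULT ==
stock.yr | sum_qty
1 | 1
3 | 2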